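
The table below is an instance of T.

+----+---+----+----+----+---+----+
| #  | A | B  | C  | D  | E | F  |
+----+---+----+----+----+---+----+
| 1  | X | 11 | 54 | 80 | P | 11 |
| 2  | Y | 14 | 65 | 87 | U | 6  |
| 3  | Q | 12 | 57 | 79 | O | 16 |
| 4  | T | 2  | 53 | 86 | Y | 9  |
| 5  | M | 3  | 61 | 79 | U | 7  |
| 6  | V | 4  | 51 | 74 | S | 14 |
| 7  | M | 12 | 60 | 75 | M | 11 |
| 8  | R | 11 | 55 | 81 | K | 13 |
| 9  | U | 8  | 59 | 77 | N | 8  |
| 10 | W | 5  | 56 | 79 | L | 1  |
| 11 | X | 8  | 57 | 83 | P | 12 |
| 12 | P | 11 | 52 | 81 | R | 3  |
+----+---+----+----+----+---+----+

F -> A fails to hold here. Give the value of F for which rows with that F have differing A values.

F=11: rows 1, 7 → A takes values {X, M} — violation
F=6: row 2 → A = Y ✓
F=16: row 3 → A = Q ✓
F=9: row 4 → A = T ✓
F=7: row 5 → A = M ✓
F=14: row 6 → A = V ✓
F=13: row 8 → A = R ✓
F=8: row 9 → A = U ✓
F=1: row 10 → A = W ✓
F=12: row 11 → A = X ✓
F=3: row 12 → A = P ✓
The only F value with inconsistent A is F=11.

11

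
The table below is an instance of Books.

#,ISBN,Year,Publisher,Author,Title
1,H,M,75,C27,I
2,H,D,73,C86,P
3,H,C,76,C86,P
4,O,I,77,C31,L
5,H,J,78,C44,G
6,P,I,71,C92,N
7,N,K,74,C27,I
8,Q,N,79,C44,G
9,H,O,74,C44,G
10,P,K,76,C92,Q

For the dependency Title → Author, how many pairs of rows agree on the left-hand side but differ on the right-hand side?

0

Title=I: all 2 rows agree on Author — 0 pairs.
Title=P: all 2 rows agree on Author — 0 pairs.
Title=G: all 3 rows agree on Author — 0 pairs.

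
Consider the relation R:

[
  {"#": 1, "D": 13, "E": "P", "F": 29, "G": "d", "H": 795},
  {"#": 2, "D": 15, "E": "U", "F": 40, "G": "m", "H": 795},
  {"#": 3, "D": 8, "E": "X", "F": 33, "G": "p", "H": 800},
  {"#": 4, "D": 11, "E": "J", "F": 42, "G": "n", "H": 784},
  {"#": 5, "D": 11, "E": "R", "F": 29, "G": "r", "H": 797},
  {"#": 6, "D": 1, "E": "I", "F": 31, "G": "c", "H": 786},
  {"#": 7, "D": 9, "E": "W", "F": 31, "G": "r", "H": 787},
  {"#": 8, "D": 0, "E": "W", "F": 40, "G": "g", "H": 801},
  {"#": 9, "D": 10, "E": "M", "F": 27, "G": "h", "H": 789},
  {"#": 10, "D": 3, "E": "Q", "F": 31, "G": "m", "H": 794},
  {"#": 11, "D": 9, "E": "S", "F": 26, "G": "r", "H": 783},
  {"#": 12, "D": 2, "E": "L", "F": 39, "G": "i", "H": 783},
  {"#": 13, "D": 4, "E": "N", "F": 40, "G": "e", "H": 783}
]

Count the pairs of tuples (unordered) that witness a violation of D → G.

1

D=11: violating pairs (4,5) — 1 pair.
D=9: all 2 rows agree on G — 0 pairs.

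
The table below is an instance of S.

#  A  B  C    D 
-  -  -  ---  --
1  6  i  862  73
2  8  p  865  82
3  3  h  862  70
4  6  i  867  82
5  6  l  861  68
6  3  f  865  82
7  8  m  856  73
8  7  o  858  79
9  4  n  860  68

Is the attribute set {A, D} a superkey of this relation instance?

All 9 rows have distinct {A, D} values, so {A, D} → (all attributes) holds and {A, D} is a superkey.

Yes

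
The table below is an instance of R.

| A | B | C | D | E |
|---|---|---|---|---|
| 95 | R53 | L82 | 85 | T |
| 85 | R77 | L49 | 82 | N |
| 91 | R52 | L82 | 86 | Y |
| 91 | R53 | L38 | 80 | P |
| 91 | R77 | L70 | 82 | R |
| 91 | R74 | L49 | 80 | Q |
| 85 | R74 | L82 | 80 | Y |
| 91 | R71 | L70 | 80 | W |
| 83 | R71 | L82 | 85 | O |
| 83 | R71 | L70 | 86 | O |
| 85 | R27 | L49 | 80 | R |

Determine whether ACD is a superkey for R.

Yes

All 11 rows have distinct ACD values, so ACD → (all attributes) holds and ACD is a superkey.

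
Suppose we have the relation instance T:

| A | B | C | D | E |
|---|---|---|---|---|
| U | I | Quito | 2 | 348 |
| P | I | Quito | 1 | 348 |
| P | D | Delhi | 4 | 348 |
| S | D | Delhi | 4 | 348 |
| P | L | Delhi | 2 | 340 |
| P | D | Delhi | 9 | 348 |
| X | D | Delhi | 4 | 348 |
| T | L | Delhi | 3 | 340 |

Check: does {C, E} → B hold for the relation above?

(C=Quito, E=348): 2 rows → B = I, I ✓
(C=Delhi, E=348): 4 rows → B = D, D, D, D ✓
(C=Delhi, E=340): 2 rows → B = L, L ✓
Every {C, E} value is associated with a single B value, so {C, E} → B holds.

Yes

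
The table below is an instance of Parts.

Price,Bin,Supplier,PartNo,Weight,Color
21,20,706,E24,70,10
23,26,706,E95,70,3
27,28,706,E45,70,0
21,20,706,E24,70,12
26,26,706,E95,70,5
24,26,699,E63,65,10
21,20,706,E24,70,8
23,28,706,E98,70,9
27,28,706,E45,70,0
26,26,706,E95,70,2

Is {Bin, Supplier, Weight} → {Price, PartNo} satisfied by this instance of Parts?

(Bin=20, Supplier=706, Weight=70): 3 rows → {Price,PartNo} = (21, E24), (21, E24), (21, E24) ✓
(Bin=26, Supplier=706, Weight=70): 3 rows → {Price,PartNo} takes values {(23, E95), (26, E95)} — violation
(Bin=28, Supplier=706, Weight=70): 3 rows → {Price,PartNo} takes values {(27, E45), (23, E98)} — violation
(Bin=26, Supplier=699, Weight=65): 1 row → {Price,PartNo} = (24, E63) ✓
Two rows agree on {Bin, Supplier, Weight} but differ on {Price, PartNo}, so {Bin, Supplier, Weight} → {Price, PartNo} does not hold.

No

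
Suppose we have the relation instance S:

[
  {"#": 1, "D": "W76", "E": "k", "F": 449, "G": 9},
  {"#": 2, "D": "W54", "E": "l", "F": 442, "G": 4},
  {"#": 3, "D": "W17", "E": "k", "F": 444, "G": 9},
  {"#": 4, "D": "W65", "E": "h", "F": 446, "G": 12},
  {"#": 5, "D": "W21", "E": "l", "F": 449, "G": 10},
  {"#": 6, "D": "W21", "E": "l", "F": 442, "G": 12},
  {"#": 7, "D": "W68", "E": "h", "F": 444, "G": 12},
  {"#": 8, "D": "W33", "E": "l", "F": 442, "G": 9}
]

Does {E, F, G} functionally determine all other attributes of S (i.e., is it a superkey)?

All 8 rows have distinct {E, F, G} values, so {E, F, G} → (all attributes) holds and {E, F, G} is a superkey.

Yes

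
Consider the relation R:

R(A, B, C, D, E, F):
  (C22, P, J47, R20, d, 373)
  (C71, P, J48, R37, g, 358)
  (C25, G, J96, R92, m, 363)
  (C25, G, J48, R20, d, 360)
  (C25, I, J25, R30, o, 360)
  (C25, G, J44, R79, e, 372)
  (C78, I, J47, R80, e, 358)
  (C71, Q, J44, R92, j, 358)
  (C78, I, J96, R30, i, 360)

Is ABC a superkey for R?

Yes

All 9 rows have distinct ABC values, so ABC → (all attributes) holds and ABC is a superkey.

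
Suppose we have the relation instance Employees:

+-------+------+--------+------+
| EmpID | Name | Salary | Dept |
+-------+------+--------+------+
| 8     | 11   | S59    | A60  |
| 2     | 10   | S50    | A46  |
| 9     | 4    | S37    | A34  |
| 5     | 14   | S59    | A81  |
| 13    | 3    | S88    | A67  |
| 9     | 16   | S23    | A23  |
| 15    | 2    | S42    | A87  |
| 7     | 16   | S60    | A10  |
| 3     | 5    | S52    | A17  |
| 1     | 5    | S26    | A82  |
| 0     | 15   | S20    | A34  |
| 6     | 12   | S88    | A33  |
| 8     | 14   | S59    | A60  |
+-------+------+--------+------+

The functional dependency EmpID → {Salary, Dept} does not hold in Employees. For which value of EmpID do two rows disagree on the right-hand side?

9

EmpID=8: 2 rows → {Salary,Dept} = (S59, A60), (S59, A60) ✓
EmpID=2: 1 row → {Salary,Dept} = (S50, A46) ✓
EmpID=9: 2 rows → {Salary,Dept} takes values {(S37, A34), (S23, A23)} — violation
EmpID=5: 1 row → {Salary,Dept} = (S59, A81) ✓
EmpID=13: 1 row → {Salary,Dept} = (S88, A67) ✓
EmpID=15: 1 row → {Salary,Dept} = (S42, A87) ✓
EmpID=7: 1 row → {Salary,Dept} = (S60, A10) ✓
EmpID=3: 1 row → {Salary,Dept} = (S52, A17) ✓
EmpID=1: 1 row → {Salary,Dept} = (S26, A82) ✓
EmpID=0: 1 row → {Salary,Dept} = (S20, A34) ✓
EmpID=6: 1 row → {Salary,Dept} = (S88, A33) ✓
The only EmpID value with inconsistent RHS is EmpID=9.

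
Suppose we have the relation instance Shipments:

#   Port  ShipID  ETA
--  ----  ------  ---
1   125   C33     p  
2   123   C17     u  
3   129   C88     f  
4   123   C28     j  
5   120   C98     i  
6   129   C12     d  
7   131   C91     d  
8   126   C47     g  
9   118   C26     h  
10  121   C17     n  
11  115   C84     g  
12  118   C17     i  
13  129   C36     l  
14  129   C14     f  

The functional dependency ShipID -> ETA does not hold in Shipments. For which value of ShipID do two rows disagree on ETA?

C17

ShipID=C33: row 1 → ETA = p ✓
ShipID=C17: rows 2, 10, 12 → ETA takes values {u, n, i} — violation
ShipID=C88: row 3 → ETA = f ✓
ShipID=C28: row 4 → ETA = j ✓
ShipID=C98: row 5 → ETA = i ✓
ShipID=C12: row 6 → ETA = d ✓
ShipID=C91: row 7 → ETA = d ✓
ShipID=C47: row 8 → ETA = g ✓
ShipID=C26: row 9 → ETA = h ✓
ShipID=C84: row 11 → ETA = g ✓
ShipID=C36: row 13 → ETA = l ✓
ShipID=C14: row 14 → ETA = f ✓
The only ShipID value with inconsistent ETA is ShipID=C17.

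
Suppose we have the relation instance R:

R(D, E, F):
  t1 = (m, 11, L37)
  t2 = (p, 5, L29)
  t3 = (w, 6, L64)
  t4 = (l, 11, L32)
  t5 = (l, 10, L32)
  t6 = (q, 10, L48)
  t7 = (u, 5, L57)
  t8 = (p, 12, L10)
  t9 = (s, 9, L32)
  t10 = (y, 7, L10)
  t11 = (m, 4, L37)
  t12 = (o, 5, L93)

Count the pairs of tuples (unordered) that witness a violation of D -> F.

D=m: all 2 rows agree on F — 0 pairs.
D=p: violating pairs (2,8) — 1 pair.
D=l: all 2 rows agree on F — 0 pairs.

1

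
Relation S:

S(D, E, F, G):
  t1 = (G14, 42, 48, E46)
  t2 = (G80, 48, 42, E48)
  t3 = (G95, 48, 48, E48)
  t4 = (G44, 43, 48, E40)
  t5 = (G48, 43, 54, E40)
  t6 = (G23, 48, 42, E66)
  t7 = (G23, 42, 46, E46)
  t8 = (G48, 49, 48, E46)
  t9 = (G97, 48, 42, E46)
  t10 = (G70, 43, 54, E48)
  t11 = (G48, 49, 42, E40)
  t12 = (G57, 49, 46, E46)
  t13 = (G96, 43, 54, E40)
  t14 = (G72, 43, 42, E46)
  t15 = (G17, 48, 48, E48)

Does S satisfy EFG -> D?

No

(E=42, F=48, G=E46): row 1 → D = G14 ✓
(E=48, F=42, G=E48): row 2 → D = G80 ✓
(E=48, F=48, G=E48): rows 3, 15 → D takes values {G95, G17} — violation
(E=43, F=48, G=E40): row 4 → D = G44 ✓
(E=43, F=54, G=E40): rows 5, 13 → D takes values {G48, G96} — violation
(E=48, F=42, G=E66): row 6 → D = G23 ✓
(E=42, F=46, G=E46): row 7 → D = G23 ✓
(E=49, F=48, G=E46): row 8 → D = G48 ✓
(E=48, F=42, G=E46): row 9 → D = G97 ✓
(E=43, F=54, G=E48): row 10 → D = G70 ✓
(E=49, F=42, G=E40): row 11 → D = G48 ✓
(E=49, F=46, G=E46): row 12 → D = G57 ✓
(E=43, F=42, G=E46): row 14 → D = G72 ✓
Two rows agree on EFG but differ on D, so EFG -> D does not hold.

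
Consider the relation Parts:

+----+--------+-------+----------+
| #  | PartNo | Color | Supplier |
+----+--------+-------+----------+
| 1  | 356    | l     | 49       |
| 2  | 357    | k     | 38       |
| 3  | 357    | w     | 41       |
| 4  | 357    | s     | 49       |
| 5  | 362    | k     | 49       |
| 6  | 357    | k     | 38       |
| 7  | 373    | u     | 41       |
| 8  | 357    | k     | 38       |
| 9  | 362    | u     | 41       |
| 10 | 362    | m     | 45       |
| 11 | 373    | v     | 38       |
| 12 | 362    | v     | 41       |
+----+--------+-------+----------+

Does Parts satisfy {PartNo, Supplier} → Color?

No

(PartNo=356, Supplier=49): row 1 → Color = l ✓
(PartNo=357, Supplier=38): rows 2, 6, 8 → Color = k, k, k ✓
(PartNo=357, Supplier=41): row 3 → Color = w ✓
(PartNo=357, Supplier=49): row 4 → Color = s ✓
(PartNo=362, Supplier=49): row 5 → Color = k ✓
(PartNo=373, Supplier=41): row 7 → Color = u ✓
(PartNo=362, Supplier=41): rows 9, 12 → Color takes values {u, v} — violation
(PartNo=362, Supplier=45): row 10 → Color = m ✓
(PartNo=373, Supplier=38): row 11 → Color = v ✓
Two rows agree on {PartNo, Supplier} but differ on Color, so {PartNo, Supplier} → Color does not hold.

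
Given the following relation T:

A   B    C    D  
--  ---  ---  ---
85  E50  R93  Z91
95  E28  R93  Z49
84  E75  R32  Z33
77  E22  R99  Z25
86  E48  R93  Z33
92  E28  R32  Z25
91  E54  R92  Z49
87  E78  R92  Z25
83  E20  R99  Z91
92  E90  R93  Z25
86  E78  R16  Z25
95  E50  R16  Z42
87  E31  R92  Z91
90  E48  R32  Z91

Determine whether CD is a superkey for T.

All 14 rows have distinct CD values, so CD → (all attributes) holds and CD is a superkey.

Yes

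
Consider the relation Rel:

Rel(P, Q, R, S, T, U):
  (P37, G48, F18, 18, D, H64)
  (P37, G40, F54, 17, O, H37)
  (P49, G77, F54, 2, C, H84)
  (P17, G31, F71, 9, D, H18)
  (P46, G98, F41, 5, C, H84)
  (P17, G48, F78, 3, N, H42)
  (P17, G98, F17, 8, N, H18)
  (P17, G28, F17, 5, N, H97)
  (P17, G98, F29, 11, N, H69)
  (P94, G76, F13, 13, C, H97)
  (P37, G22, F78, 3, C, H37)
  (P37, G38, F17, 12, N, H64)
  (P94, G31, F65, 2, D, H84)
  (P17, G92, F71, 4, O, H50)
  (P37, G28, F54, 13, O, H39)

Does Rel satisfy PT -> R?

No

(P=P37, T=D): 1 row → R = F18 ✓
(P=P37, T=O): 2 rows → R = F54, F54 ✓
(P=P49, T=C): 1 row → R = F54 ✓
(P=P17, T=D): 1 row → R = F71 ✓
(P=P46, T=C): 1 row → R = F41 ✓
(P=P17, T=N): 4 rows → R takes values {F78, F17, F29} — violation
(P=P94, T=C): 1 row → R = F13 ✓
(P=P37, T=C): 1 row → R = F78 ✓
(P=P37, T=N): 1 row → R = F17 ✓
(P=P94, T=D): 1 row → R = F65 ✓
(P=P17, T=O): 1 row → R = F71 ✓
Two rows agree on PT but differ on R, so PT -> R does not hold.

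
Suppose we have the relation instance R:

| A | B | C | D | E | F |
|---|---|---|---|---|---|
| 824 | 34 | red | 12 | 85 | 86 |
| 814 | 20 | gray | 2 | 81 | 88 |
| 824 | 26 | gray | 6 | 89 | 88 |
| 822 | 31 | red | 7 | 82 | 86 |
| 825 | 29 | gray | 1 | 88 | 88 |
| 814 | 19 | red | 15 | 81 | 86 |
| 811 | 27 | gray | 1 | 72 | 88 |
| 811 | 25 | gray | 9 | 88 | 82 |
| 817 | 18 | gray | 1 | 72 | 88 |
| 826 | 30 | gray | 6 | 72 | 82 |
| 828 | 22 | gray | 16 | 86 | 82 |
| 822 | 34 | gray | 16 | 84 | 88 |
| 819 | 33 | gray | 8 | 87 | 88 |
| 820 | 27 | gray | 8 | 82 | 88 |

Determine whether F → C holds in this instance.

F=86: 3 rows → C = red, red, red ✓
F=88: 8 rows → C = gray, gray, gray, gray, gray, gray, gray, gray ✓
F=82: 3 rows → C = gray, gray, gray ✓
Every F value is associated with a single C value, so F → C holds.

Yes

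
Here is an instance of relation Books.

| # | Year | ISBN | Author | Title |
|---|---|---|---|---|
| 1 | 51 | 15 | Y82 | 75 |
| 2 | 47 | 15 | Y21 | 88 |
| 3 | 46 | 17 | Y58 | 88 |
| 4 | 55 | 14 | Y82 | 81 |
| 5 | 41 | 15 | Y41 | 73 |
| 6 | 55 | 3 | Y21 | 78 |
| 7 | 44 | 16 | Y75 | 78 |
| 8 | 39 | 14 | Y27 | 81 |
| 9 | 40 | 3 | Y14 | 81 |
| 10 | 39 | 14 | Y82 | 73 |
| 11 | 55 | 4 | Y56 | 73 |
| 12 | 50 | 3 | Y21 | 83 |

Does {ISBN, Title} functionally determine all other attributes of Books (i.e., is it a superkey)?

Rows 4 and 8 have the same {ISBN, Title} value (ISBN=14, Title=81) but are distinct tuples, so {ISBN, Title} does not determine every attribute — not a superkey.

No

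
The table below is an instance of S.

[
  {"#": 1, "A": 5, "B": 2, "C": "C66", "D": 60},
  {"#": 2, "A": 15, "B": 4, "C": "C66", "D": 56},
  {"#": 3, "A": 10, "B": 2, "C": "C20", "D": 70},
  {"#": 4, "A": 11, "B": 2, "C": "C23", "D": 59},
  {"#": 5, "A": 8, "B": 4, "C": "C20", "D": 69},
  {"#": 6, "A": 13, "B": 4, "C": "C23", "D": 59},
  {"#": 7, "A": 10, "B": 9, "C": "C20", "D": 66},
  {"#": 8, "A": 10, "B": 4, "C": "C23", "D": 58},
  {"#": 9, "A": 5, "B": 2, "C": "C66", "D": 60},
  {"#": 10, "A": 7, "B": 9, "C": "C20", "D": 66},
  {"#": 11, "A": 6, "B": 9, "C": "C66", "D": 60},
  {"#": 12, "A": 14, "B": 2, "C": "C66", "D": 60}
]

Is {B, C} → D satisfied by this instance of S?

No

(B=2, C=C66): rows 1, 9, 12 → D = 60, 60, 60 ✓
(B=4, C=C66): row 2 → D = 56 ✓
(B=2, C=C20): row 3 → D = 70 ✓
(B=2, C=C23): row 4 → D = 59 ✓
(B=4, C=C20): row 5 → D = 69 ✓
(B=4, C=C23): rows 6, 8 → D takes values {59, 58} — violation
(B=9, C=C20): rows 7, 10 → D = 66, 66 ✓
(B=9, C=C66): row 11 → D = 60 ✓
Two rows agree on {B, C} but differ on D, so {B, C} → D does not hold.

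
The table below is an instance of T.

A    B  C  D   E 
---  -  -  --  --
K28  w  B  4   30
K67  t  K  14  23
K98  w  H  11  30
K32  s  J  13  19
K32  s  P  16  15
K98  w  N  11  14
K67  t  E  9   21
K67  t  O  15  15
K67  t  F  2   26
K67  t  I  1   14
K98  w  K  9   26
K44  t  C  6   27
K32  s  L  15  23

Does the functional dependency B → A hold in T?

B=w: 4 rows → A takes values {K28, K98} — violation
B=t: 6 rows → A takes values {K67, K44} — violation
B=s: 3 rows → A = K32, K32, K32 ✓
Two rows agree on B but differ on A, so B → A does not hold.

No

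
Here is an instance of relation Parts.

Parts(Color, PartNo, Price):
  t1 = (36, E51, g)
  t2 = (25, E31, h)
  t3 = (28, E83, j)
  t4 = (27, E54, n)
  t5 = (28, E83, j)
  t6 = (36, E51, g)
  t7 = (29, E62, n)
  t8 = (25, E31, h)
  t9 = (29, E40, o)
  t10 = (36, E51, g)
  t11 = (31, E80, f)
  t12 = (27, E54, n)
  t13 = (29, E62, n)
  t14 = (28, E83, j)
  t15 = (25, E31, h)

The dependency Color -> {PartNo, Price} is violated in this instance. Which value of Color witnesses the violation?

Color=36: rows 1, 6, 10 → {PartNo,Price} = (E51, g), (E51, g), (E51, g) ✓
Color=25: rows 2, 8, 15 → {PartNo,Price} = (E31, h), (E31, h), (E31, h) ✓
Color=28: rows 3, 5, 14 → {PartNo,Price} = (E83, j), (E83, j), (E83, j) ✓
Color=27: rows 4, 12 → {PartNo,Price} = (E54, n), (E54, n) ✓
Color=29: rows 7, 9, 13 → {PartNo,Price} takes values {(E62, n), (E40, o)} — violation
Color=31: row 11 → {PartNo,Price} = (E80, f) ✓
The only Color value with inconsistent RHS is Color=29.

29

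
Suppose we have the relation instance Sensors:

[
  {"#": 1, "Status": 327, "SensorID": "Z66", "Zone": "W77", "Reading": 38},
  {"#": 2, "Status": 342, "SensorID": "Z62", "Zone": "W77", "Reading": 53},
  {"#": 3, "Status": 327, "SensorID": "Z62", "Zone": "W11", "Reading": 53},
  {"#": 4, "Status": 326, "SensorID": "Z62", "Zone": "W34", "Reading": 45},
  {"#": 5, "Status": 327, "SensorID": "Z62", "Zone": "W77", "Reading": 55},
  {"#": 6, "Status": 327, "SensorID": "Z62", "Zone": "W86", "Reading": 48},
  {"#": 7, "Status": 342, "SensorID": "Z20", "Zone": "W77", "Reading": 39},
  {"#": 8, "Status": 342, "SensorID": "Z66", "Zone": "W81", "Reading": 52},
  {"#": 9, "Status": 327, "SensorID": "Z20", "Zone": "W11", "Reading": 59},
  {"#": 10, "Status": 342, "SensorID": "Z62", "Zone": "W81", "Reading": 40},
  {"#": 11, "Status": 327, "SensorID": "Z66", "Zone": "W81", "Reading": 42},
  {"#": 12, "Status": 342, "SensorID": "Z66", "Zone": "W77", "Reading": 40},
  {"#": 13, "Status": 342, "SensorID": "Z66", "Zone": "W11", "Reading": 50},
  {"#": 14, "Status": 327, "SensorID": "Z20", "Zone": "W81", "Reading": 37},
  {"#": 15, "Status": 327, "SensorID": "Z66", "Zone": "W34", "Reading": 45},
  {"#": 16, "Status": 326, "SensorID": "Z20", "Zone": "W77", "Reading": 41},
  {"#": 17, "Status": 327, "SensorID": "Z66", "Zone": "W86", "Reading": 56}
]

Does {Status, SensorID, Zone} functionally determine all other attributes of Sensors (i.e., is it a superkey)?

Yes

All 17 rows have distinct {Status, SensorID, Zone} values, so {Status, SensorID, Zone} → (all attributes) holds and {Status, SensorID, Zone} is a superkey.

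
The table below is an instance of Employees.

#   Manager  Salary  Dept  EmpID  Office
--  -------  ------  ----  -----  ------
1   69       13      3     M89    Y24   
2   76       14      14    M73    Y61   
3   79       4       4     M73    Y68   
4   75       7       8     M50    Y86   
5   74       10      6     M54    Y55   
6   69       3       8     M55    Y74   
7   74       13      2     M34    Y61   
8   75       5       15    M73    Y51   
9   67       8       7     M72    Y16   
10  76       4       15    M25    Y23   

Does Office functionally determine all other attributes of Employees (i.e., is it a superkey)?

Rows 2 and 7 have the same Office value Office=Y61 but are distinct tuples, so Office does not determine every attribute — not a superkey.

No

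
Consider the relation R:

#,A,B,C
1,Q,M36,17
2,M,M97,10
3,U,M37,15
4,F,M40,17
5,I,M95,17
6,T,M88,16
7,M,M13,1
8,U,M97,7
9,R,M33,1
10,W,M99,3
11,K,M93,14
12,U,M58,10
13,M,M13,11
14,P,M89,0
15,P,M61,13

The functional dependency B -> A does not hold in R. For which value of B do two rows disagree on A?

M97

B=M36: row 1 → A = Q ✓
B=M97: rows 2, 8 → A takes values {M, U} — violation
B=M37: row 3 → A = U ✓
B=M40: row 4 → A = F ✓
B=M95: row 5 → A = I ✓
B=M88: row 6 → A = T ✓
B=M13: rows 7, 13 → A = M, M ✓
B=M33: row 9 → A = R ✓
B=M99: row 10 → A = W ✓
B=M93: row 11 → A = K ✓
B=M58: row 12 → A = U ✓
B=M89: row 14 → A = P ✓
B=M61: row 15 → A = P ✓
The only B value with inconsistent A is B=M97.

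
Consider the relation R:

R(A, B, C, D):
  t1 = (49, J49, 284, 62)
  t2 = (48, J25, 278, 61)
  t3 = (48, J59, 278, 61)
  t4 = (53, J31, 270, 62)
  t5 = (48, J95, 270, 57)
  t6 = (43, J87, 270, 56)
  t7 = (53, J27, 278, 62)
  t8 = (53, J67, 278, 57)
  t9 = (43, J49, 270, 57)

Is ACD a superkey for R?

Rows 2 and 3 have the same ACD value (A=48, C=278, D=61) but are distinct tuples, so ACD does not determine every attribute — not a superkey.

No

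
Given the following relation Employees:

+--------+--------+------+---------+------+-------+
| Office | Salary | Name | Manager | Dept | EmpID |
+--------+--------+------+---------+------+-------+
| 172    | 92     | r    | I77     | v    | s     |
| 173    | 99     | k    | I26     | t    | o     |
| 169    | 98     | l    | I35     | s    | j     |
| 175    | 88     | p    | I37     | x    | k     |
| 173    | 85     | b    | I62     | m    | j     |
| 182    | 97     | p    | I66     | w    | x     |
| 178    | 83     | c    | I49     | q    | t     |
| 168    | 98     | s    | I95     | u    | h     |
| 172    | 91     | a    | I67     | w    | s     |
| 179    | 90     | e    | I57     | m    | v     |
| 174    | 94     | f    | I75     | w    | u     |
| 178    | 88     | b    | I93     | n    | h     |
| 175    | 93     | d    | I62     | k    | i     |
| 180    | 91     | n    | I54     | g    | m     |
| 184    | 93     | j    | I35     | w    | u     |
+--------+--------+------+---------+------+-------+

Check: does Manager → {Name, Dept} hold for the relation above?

No

Manager=I77: 1 row → {Name,Dept} = (r, v) ✓
Manager=I26: 1 row → {Name,Dept} = (k, t) ✓
Manager=I35: 2 rows → {Name,Dept} takes values {(l, s), (j, w)} — violation
Manager=I37: 1 row → {Name,Dept} = (p, x) ✓
Manager=I62: 2 rows → {Name,Dept} takes values {(b, m), (d, k)} — violation
Manager=I66: 1 row → {Name,Dept} = (p, w) ✓
Manager=I49: 1 row → {Name,Dept} = (c, q) ✓
Manager=I95: 1 row → {Name,Dept} = (s, u) ✓
Manager=I67: 1 row → {Name,Dept} = (a, w) ✓
Manager=I57: 1 row → {Name,Dept} = (e, m) ✓
Manager=I75: 1 row → {Name,Dept} = (f, w) ✓
Manager=I93: 1 row → {Name,Dept} = (b, n) ✓
Manager=I54: 1 row → {Name,Dept} = (n, g) ✓
Two rows agree on Manager but differ on {Name, Dept}, so Manager → {Name, Dept} does not hold.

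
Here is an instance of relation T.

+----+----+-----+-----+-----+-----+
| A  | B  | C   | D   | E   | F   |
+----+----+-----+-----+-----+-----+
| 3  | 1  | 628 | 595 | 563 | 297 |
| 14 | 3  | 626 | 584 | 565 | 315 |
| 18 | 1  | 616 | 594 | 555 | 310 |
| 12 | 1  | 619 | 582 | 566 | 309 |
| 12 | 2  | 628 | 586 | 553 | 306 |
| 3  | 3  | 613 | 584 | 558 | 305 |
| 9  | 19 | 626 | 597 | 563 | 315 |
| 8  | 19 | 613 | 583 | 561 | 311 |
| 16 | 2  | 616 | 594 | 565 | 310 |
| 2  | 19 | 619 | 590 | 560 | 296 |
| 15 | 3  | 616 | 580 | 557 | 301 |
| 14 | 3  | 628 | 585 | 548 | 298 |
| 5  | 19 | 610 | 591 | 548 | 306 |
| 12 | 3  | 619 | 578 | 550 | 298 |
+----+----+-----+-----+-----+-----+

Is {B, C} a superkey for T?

Yes

All 14 rows have distinct {B, C} values, so {B, C} → (all attributes) holds and {B, C} is a superkey.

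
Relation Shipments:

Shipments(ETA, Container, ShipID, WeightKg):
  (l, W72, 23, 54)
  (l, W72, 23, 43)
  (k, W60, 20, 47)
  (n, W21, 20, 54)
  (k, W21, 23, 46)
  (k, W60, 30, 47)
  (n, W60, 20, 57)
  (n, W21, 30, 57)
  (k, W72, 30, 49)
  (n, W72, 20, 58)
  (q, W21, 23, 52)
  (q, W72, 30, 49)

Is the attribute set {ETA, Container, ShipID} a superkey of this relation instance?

Two distinct rows share (ETA=l, Container=W72, ShipID=23), so {ETA, Container, ShipID} does not determine every attribute — not a superkey.

No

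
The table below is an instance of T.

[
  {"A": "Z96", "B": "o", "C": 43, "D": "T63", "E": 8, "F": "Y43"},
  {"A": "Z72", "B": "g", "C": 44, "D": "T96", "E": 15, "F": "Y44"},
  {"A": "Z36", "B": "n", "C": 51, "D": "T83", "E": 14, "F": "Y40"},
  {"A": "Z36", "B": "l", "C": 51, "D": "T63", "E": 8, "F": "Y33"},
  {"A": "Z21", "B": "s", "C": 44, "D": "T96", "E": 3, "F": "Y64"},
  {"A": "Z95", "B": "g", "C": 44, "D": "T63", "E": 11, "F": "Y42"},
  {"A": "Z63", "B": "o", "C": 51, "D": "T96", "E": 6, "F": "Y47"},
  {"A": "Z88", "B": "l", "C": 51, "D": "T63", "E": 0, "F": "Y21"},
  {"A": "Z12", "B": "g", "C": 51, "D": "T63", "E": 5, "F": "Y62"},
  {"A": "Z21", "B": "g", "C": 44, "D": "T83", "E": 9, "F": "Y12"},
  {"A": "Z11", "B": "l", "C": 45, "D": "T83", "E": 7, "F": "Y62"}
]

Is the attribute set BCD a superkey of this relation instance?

No

Two distinct rows share (B=l, C=51, D=T63), so BCD does not determine every attribute — not a superkey.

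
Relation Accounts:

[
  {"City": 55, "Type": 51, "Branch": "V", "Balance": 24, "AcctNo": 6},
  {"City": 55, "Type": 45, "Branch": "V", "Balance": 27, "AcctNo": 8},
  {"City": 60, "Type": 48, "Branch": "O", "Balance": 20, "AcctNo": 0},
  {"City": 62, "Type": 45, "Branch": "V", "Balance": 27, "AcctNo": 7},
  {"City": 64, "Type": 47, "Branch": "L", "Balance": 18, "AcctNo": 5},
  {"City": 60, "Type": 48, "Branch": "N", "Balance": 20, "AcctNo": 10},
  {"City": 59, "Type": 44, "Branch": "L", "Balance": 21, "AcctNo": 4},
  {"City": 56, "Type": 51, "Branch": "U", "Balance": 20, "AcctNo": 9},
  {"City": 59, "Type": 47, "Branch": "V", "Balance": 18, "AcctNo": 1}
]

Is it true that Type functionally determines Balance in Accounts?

No

Type=51: 2 rows → Balance takes values {24, 20} — violation
Type=45: 2 rows → Balance = 27, 27 ✓
Type=48: 2 rows → Balance = 20, 20 ✓
Type=47: 2 rows → Balance = 18, 18 ✓
Type=44: 1 row → Balance = 21 ✓
Two rows agree on Type but differ on Balance, so Type → Balance does not hold.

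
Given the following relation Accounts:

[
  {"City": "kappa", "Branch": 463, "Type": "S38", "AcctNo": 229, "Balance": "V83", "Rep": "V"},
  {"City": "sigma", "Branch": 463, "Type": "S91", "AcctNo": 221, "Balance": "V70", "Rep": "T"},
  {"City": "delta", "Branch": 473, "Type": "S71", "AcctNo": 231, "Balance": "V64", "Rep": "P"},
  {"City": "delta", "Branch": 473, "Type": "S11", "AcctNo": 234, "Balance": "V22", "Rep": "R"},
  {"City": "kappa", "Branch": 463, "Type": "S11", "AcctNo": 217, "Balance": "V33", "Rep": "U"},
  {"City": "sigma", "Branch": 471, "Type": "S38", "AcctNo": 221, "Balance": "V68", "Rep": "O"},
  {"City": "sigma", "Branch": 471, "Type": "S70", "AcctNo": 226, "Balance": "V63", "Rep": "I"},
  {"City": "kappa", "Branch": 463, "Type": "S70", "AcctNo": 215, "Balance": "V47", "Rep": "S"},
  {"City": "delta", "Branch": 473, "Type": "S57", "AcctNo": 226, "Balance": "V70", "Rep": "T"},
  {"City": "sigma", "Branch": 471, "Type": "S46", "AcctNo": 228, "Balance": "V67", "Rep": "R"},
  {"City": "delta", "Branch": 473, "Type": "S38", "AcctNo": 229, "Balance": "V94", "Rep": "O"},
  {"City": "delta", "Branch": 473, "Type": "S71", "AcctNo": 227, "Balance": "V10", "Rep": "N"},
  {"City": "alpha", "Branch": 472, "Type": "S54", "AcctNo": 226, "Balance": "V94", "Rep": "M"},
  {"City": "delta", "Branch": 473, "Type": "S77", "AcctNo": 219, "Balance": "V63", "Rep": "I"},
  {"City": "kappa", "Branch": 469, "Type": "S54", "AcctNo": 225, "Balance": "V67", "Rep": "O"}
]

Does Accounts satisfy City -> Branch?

City=kappa: 4 rows → Branch takes values {463, 469} — violation
City=sigma: 4 rows → Branch takes values {463, 471} — violation
City=delta: 6 rows → Branch = 473, 473, 473, 473, 473, 473 ✓
City=alpha: 1 row → Branch = 472 ✓
Two rows agree on City but differ on Branch, so City -> Branch does not hold.

No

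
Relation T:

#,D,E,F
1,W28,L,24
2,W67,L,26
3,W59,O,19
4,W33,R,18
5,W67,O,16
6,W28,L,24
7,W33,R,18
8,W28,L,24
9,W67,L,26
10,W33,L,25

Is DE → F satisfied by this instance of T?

(D=W28, E=L): rows 1, 6, 8 → F = 24, 24, 24 ✓
(D=W67, E=L): rows 2, 9 → F = 26, 26 ✓
(D=W59, E=O): row 3 → F = 19 ✓
(D=W33, E=R): rows 4, 7 → F = 18, 18 ✓
(D=W67, E=O): row 5 → F = 16 ✓
(D=W33, E=L): row 10 → F = 25 ✓
Every DE value is associated with a single F value, so DE → F holds.

Yes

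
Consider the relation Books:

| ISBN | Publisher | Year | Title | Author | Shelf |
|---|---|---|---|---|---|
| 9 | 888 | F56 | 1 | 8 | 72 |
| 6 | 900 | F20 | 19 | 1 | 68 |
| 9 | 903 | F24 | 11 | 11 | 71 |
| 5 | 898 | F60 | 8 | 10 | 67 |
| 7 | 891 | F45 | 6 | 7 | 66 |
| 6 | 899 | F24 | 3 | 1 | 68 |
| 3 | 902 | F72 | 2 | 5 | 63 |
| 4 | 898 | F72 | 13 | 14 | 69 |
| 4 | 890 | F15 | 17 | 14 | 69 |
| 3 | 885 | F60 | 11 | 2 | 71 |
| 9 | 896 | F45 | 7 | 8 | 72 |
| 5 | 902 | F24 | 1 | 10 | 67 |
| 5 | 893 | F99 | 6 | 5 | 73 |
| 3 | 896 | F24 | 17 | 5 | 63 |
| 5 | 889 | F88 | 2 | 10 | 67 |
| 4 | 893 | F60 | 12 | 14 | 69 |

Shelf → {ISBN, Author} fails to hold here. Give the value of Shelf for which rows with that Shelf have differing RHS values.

Shelf=72: 2 rows → {ISBN,Author} = (9, 8), (9, 8) ✓
Shelf=68: 2 rows → {ISBN,Author} = (6, 1), (6, 1) ✓
Shelf=71: 2 rows → {ISBN,Author} takes values {(9, 11), (3, 2)} — violation
Shelf=67: 3 rows → {ISBN,Author} = (5, 10), (5, 10), (5, 10) ✓
Shelf=66: 1 row → {ISBN,Author} = (7, 7) ✓
Shelf=63: 2 rows → {ISBN,Author} = (3, 5), (3, 5) ✓
Shelf=69: 3 rows → {ISBN,Author} = (4, 14), (4, 14), (4, 14) ✓
Shelf=73: 1 row → {ISBN,Author} = (5, 5) ✓
The only Shelf value with inconsistent RHS is Shelf=71.

71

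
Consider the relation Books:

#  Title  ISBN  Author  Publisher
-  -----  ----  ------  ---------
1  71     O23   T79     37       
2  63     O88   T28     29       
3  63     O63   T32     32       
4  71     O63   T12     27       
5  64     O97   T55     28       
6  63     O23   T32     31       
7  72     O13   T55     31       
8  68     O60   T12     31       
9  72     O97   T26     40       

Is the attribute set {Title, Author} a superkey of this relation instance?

No

Rows 3 and 6 have the same {Title, Author} value (Title=63, Author=T32) but are distinct tuples, so {Title, Author} does not determine every attribute — not a superkey.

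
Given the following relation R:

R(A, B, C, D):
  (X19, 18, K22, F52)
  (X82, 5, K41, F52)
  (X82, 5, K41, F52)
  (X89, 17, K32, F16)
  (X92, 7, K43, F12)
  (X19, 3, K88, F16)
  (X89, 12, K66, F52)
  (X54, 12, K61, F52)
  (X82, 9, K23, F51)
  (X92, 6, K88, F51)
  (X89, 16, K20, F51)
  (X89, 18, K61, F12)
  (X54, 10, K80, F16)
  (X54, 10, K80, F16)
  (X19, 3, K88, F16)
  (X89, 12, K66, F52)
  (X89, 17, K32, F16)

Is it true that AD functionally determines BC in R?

Yes

(A=X19, D=F52): 1 row → {B,C} = (18, K22) ✓
(A=X82, D=F52): 2 rows → {B,C} = (5, K41), (5, K41) ✓
(A=X89, D=F16): 2 rows → {B,C} = (17, K32), (17, K32) ✓
(A=X92, D=F12): 1 row → {B,C} = (7, K43) ✓
(A=X19, D=F16): 2 rows → {B,C} = (3, K88), (3, K88) ✓
(A=X89, D=F52): 2 rows → {B,C} = (12, K66), (12, K66) ✓
(A=X54, D=F52): 1 row → {B,C} = (12, K61) ✓
(A=X82, D=F51): 1 row → {B,C} = (9, K23) ✓
(A=X92, D=F51): 1 row → {B,C} = (6, K88) ✓
(A=X89, D=F51): 1 row → {B,C} = (16, K20) ✓
(A=X89, D=F12): 1 row → {B,C} = (18, K61) ✓
(A=X54, D=F16): 2 rows → {B,C} = (10, K80), (10, K80) ✓
Every AD value is associated with a single BC value, so AD → BC holds.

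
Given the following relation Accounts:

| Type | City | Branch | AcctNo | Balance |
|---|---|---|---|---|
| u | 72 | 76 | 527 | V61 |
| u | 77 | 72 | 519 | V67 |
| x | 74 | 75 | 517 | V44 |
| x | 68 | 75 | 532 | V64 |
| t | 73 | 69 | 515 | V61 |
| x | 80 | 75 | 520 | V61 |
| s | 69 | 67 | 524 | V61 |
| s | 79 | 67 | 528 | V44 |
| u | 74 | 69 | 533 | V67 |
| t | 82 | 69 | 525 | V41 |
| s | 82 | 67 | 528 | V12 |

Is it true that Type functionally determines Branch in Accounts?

Type=u: 3 rows → Branch takes values {76, 72, 69} — violation
Type=x: 3 rows → Branch = 75, 75, 75 ✓
Type=t: 2 rows → Branch = 69, 69 ✓
Type=s: 3 rows → Branch = 67, 67, 67 ✓
Two rows agree on Type but differ on Branch, so Type -> Branch does not hold.

No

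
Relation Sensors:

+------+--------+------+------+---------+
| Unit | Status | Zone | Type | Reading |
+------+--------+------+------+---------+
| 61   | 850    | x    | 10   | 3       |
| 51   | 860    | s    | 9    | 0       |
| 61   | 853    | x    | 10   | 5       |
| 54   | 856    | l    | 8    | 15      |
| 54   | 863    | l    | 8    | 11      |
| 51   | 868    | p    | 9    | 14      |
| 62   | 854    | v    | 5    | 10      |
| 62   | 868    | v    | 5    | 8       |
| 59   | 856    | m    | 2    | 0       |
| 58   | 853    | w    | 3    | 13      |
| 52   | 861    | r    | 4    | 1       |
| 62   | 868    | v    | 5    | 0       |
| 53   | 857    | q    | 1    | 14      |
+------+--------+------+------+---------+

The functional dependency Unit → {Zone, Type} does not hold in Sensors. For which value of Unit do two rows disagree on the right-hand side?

51

Unit=61: 2 rows → {Zone,Type} = (x, 10), (x, 10) ✓
Unit=51: 2 rows → {Zone,Type} takes values {(s, 9), (p, 9)} — violation
Unit=54: 2 rows → {Zone,Type} = (l, 8), (l, 8) ✓
Unit=62: 3 rows → {Zone,Type} = (v, 5), (v, 5), (v, 5) ✓
Unit=59: 1 row → {Zone,Type} = (m, 2) ✓
Unit=58: 1 row → {Zone,Type} = (w, 3) ✓
Unit=52: 1 row → {Zone,Type} = (r, 4) ✓
Unit=53: 1 row → {Zone,Type} = (q, 1) ✓
The only Unit value with inconsistent RHS is Unit=51.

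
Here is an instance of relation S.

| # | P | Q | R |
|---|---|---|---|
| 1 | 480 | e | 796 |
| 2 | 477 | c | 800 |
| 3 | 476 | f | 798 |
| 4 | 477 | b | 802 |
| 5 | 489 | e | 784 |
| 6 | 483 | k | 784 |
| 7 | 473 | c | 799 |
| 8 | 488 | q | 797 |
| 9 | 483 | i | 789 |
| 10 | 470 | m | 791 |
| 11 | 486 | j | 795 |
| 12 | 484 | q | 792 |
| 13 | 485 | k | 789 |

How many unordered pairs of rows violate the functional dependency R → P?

R=784: violating pairs (5,6) — 1 pair.
R=789: violating pairs (9,13) — 1 pair.

2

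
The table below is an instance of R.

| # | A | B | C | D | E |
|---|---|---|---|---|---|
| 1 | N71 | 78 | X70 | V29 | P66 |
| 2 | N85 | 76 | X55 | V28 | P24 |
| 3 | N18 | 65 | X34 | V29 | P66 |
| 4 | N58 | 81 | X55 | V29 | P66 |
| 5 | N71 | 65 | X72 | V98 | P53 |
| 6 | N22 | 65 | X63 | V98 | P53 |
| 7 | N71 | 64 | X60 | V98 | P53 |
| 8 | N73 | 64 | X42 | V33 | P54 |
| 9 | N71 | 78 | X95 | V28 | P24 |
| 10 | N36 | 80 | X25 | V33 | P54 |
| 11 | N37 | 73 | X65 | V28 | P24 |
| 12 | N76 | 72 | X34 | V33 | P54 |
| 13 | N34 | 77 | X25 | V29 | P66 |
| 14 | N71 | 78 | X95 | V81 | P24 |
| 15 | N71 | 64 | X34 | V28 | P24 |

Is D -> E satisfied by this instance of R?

D=V29: rows 1, 3, 4, 13 → E = P66, P66, P66, P66 ✓
D=V28: rows 2, 9, 11, 15 → E = P24, P24, P24, P24 ✓
D=V98: rows 5, 6, 7 → E = P53, P53, P53 ✓
D=V33: rows 8, 10, 12 → E = P54, P54, P54 ✓
D=V81: row 14 → E = P24 ✓
Every D value is associated with a single E value, so D -> E holds.

Yes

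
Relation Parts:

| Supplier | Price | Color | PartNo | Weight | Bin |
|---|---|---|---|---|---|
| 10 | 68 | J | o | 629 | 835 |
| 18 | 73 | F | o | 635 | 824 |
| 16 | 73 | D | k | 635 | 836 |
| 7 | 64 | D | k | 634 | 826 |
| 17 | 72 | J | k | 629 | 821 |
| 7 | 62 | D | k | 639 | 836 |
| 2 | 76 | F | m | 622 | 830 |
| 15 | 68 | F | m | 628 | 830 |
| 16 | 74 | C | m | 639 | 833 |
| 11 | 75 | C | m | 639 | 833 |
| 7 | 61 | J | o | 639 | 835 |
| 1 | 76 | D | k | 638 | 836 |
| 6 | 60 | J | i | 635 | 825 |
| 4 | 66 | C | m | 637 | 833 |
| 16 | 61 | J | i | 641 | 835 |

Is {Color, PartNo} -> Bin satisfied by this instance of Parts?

No

(Color=J, PartNo=o): 2 rows → Bin = 835, 835 ✓
(Color=F, PartNo=o): 1 row → Bin = 824 ✓
(Color=D, PartNo=k): 4 rows → Bin takes values {836, 826} — violation
(Color=J, PartNo=k): 1 row → Bin = 821 ✓
(Color=F, PartNo=m): 2 rows → Bin = 830, 830 ✓
(Color=C, PartNo=m): 3 rows → Bin = 833, 833, 833 ✓
(Color=J, PartNo=i): 2 rows → Bin takes values {825, 835} — violation
Two rows agree on {Color, PartNo} but differ on Bin, so {Color, PartNo} -> Bin does not hold.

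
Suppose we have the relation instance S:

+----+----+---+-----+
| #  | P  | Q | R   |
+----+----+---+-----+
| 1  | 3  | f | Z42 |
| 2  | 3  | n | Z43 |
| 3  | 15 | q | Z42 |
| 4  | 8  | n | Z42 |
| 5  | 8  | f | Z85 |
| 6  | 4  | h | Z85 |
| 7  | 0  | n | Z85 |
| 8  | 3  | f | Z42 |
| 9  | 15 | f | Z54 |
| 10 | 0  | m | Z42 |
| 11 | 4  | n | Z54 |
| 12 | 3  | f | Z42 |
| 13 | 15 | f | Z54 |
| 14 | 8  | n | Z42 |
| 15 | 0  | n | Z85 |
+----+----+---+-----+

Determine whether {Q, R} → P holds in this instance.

(Q=f, R=Z42): rows 1, 8, 12 → P = 3, 3, 3 ✓
(Q=n, R=Z43): row 2 → P = 3 ✓
(Q=q, R=Z42): row 3 → P = 15 ✓
(Q=n, R=Z42): rows 4, 14 → P = 8, 8 ✓
(Q=f, R=Z85): row 5 → P = 8 ✓
(Q=h, R=Z85): row 6 → P = 4 ✓
(Q=n, R=Z85): rows 7, 15 → P = 0, 0 ✓
(Q=f, R=Z54): rows 9, 13 → P = 15, 15 ✓
(Q=m, R=Z42): row 10 → P = 0 ✓
(Q=n, R=Z54): row 11 → P = 4 ✓
Every {Q, R} value is associated with a single P value, so {Q, R} → P holds.

Yes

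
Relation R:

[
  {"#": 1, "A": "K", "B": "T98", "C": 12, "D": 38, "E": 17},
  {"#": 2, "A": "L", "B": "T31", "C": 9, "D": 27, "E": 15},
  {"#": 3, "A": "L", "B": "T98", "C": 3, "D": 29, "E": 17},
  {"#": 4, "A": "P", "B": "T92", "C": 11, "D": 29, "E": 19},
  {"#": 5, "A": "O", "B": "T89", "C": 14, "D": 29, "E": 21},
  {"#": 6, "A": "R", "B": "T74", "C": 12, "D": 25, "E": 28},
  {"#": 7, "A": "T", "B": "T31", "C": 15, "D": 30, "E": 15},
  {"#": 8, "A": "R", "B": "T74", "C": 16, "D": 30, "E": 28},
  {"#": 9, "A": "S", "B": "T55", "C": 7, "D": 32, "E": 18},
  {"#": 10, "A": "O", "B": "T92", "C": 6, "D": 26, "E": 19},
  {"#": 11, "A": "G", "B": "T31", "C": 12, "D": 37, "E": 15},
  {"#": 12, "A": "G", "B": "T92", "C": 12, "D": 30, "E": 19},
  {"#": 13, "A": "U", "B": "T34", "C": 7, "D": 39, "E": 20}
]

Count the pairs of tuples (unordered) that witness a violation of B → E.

0

B=T98: all 2 rows agree on E — 0 pairs.
B=T31: all 3 rows agree on E — 0 pairs.
B=T92: all 3 rows agree on E — 0 pairs.
B=T74: all 2 rows agree on E — 0 pairs.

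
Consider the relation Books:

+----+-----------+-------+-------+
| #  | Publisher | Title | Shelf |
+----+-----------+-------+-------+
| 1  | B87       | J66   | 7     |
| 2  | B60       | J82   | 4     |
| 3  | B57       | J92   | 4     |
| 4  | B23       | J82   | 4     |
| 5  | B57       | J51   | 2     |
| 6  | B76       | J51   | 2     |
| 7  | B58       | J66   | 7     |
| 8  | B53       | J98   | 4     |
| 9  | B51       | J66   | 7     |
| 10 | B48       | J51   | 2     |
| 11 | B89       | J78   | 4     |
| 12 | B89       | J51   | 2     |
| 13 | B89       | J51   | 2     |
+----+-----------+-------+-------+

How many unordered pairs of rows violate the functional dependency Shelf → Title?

Shelf=7: all 3 rows agree on Title — 0 pairs.
Shelf=4: violating pairs (2,3), (2,8), (2,11), (3,4), (3,8), (3,11), (4,8), (4,11), (8,11) — 9 pairs.
Shelf=2: all 5 rows agree on Title — 0 pairs.

9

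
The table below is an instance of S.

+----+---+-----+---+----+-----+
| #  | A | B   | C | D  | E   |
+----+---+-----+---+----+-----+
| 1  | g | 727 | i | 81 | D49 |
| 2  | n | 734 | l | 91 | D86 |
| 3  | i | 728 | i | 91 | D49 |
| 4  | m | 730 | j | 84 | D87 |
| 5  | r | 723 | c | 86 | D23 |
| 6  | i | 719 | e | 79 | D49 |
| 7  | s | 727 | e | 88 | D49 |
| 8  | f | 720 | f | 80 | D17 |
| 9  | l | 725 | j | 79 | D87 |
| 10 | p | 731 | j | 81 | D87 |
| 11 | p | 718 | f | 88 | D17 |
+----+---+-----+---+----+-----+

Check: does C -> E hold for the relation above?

C=i: rows 1, 3 → E = D49, D49 ✓
C=l: row 2 → E = D86 ✓
C=j: rows 4, 9, 10 → E = D87, D87, D87 ✓
C=c: row 5 → E = D23 ✓
C=e: rows 6, 7 → E = D49, D49 ✓
C=f: rows 8, 11 → E = D17, D17 ✓
Every C value is associated with a single E value, so C -> E holds.

Yes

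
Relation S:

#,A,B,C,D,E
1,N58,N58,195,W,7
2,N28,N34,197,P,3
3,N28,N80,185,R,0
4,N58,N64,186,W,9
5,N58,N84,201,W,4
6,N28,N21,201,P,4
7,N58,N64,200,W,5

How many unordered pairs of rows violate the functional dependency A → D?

A=N58: all 4 rows agree on D — 0 pairs.
A=N28: violating pairs (2,3), (3,6) — 2 pairs.

2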